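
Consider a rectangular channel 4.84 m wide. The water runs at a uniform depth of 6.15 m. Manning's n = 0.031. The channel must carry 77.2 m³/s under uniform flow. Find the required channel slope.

Flow area A = b·y = 4.84 × 6.15 = 29.77 m². Wetted perimeter P = b + 2y = 4.84 + 2×6.15 = 17.14 m.
Hydraulic radius R = A/P = 29.77/17.14 = 1.737 m.
From Manning's equation, S = [nQ / (1 A R^(2/3))]² = [0.031 × 77.2 / (1 × 29.77 × 1.737^(2/3))]² = 0.0031.

S = 0.0031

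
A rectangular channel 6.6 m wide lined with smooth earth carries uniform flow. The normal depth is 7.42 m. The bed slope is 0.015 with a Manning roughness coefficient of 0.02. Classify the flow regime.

supercritical

Flow area A = b·y = 6.6 × 7.42 = 48.97 m². Wetted perimeter P = b + 2y = 6.6 + 2×7.42 = 21.44 m.
Hydraulic radius R = A/P = 48.97/21.44 = 2.284 m.
V = (1/n) R^(2/3) √S = (1/0.02) × 2.284^(2/3) × √0.015 = 10.62 m/s. Hydraulic depth D_h = A/T = 48.97/6.6 = 7.42 m.
Froude number Fr = V/√(g·D_h) = 10.62/√(9.81×7.42) = 1.24, which is greater than 1, so the flow is supercritical.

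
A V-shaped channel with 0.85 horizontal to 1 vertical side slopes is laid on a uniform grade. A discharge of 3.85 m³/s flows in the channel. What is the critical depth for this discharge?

y_c = 1.33 m

At critical depth, Q² T / (g A³) = 1, i.e. A³/T = Q²/g = 3.85²/9.81 = 1.511.
Trying y = 0.946 m: A³/T = 0.2737 — low.
Trying y = 1.67 m: A³/T = 4.692 — high.
Trying y = 1.33 m: A³/T = 1.503 — ≈ 1.511.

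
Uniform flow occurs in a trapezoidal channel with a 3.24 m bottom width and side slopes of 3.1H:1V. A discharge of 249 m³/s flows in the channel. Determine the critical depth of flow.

At critical depth, Q² T / (g A³) = 1, i.e. A³/T = Q²/g = 249²/9.81 = 6320.
Trying y = 3.21 m: A³/T = 3281 — too small.
Trying y = 3.72 m: A³/T = 6308 — close enough.

y_c = 3.72 m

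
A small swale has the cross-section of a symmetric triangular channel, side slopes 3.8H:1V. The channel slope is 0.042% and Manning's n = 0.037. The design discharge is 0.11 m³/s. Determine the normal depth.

y_n = 0.396 m

Manning's equation rearranged: A R^(2/3) = nQ / (1·√S) = 0.037 × 0.11 / (√0.00042) = 0.1986.
At y = 0.279 m: A R^(2/3) = 0.07781 — low.
At y = 0.455 m: A R^(2/3) = 0.2867 — high.
At y = 0.396 m: A R^(2/3) = 0.198 — ≈ 0.1986.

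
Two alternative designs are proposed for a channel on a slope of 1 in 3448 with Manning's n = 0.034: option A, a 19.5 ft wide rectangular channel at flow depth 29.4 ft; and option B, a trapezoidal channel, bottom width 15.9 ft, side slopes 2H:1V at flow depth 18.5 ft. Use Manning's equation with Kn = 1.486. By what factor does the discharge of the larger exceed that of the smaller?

Channel A: Flow area A = b·y = 19.5 × 29.4 = 573.3 ft². Wetted perimeter P = b + 2y = 19.5 + 2×29.4 = 78.3 ft. Hydraulic radius R = A/P = 573.3/78.3 = 7.322 ft. Q_A = (1.486/0.034)·573.3·7.322^(2/3)·√0.00029 = 1609 ft³/s.
Channel B: With bottom width b = 15.9 ft and side slope z = 2: A = (b + zy)y = (15.9 + 2×18.5)×18.5 = 978.6 ft²; P = b + 2y√(1+z²) = 15.9 + 2×18.5×2.236 = 98.63 ft. Hydraulic radius R = A/P = 978.6/98.63 = 9.922 ft. Q_B = (1.486/0.034)·978.6·9.922^(2/3)·√0.00029 = 3363 ft³/s.
The larger discharge is 3363 ft³/s and the smaller is 1609 ft³/s; the ratio is 2.09.

2.09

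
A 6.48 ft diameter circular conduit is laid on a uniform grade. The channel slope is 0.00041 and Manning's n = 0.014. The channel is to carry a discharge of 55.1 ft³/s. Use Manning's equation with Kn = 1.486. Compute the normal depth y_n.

Manning's equation rearranged: A R^(2/3) = nQ / (1.486·√S) = 0.014 × 55.1 / (1.486 × √0.00041) = 25.64.
Trying y = 2.73 ft: A R^(2/3) = 16.84 — low.
Trying y = 3.86 ft: A R^(2/3) = 30.22 — high.
Trying y = 3.48 ft: A R^(2/3) = 25.63 — matches.

y_n = 3.48 ft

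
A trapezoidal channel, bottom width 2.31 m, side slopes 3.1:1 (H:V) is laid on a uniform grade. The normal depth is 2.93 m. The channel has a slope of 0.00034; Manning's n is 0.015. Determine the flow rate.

Q = 55.2 m³/s

With bottom width b = 2.31 m and side slope z = 3.1: A = (b + zy)y = (2.31 + 3.1×2.93)×2.93 = 33.38 m²; P = b + 2y√(1+z²) = 2.31 + 2×2.93×3.257 = 21.4 m.
Hydraulic radius R = A/P = 33.38/21.4 = 1.56 m.
Manning's equation: Q = (1/n) A R^(2/3) S^(1/2) = (1/0.015) × 33.38 × 1.56^(2/3) × 0.00034^(1/2) = 55.2 m³/s.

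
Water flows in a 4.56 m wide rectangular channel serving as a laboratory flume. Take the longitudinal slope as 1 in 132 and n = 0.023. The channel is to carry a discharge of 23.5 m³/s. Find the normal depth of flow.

y_n = 1.47 m

Manning's equation rearranged: A R^(2/3) = nQ / (1·√S) = 0.023 × 23.5 / (√0.007576) = 6.21.
At y = 1.06 m: A R^(2/3) = 3.896 — too small.
At y = 1.76 m: A R^(2/3) = 7.99 — too large.
At y = 1.47 m: A R^(2/3) = 6.22 — close enough.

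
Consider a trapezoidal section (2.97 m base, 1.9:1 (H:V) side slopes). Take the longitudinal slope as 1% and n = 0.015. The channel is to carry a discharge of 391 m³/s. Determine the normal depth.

y_n = 3.72 m

Manning's equation rearranged: A R^(2/3) = nQ / (1·√S) = 0.015 × 391 / (√0.01) = 58.65.
At y = 4.09 m: A R^(2/3) = 72.94 — over.
At y = 2.89 m: A R^(2/3) = 33.31 — short.
At y = 3.72 m: A R^(2/3) = 58.7 — ≈ 58.65.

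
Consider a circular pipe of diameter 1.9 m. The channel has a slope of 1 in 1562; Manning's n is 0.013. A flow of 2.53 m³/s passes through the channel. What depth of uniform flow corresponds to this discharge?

y_n = 1.23 m

Manning's equation rearranged: A R^(2/3) = nQ / (1·√S) = 0.013 × 2.53 / (√0.0006402) = 1.3.
At y = 1.1 m: A R^(2/3) = 1.097 — too small.
At y = 1.37 m: A R^(2/3) = 1.501 — too large.
At y = 1.23 m: A R^(2/3) = 1.298 — close enough.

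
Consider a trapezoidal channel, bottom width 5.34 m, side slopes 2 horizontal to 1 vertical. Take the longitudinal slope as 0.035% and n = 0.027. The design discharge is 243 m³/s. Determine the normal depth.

Manning's equation rearranged: A R^(2/3) = nQ / (1·√S) = 0.027 × 243 / (√0.00035) = 350.7.
At y = 8.48 m: A R^(2/3) = 505.5 — over.
At y = 5.34 m: A R^(2/3) = 175.1 — short.
At y = 7.25 m: A R^(2/3) = 350.8 — close enough.

y_n = 7.25 m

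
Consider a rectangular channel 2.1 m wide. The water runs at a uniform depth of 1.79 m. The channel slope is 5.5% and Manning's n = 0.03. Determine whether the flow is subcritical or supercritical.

supercritical

Flow area A = b·y = 2.1 × 1.79 = 3.759 m². Wetted perimeter P = b + 2y = 2.1 + 2×1.79 = 5.68 m.
Hydraulic radius R = A/P = 3.759/5.68 = 0.6618 m.
V = (1/n) R^(2/3) √S = (1/0.03) × 0.6618^(2/3) × √0.055 = 5.937 m/s. Hydraulic depth D_h = A/T = 3.759/2.1 = 1.79 m.
Froude number Fr = V/√(g·D_h) = 5.937/√(9.81×1.79) = 1.42, which is greater than 1, so the flow is supercritical.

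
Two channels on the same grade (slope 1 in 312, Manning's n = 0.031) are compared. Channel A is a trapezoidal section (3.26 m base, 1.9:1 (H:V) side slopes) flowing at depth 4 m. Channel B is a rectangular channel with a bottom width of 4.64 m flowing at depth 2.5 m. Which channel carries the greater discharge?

channel A

Channel A: With bottom width b = 3.26 m and side slope z = 1.9: A = (b + zy)y = (3.26 + 1.9×4)×4 = 43.44 m²; P = b + 2y√(1+z²) = 3.26 + 2×4×2.147 = 20.44 m. Hydraulic radius R = A/P = 43.44/20.44 = 2.126 m. Q_A = (1/0.031)·43.44·2.126^(2/3)·√0.003205 = 131.2 m³/s.
Channel B: Flow area A = b·y = 4.64 × 2.5 = 11.6 m². Wetted perimeter P = b + 2y = 4.64 + 2×2.5 = 9.64 m. Hydraulic radius R = A/P = 11.6/9.64 = 1.203 m. Q_B = (1/0.031)·11.6·1.203^(2/3)·√0.003205 = 23.97 m³/s.
Q_A = 131.2 m³/s vs Q_B = 23.97 m³/s, so channel A carries more.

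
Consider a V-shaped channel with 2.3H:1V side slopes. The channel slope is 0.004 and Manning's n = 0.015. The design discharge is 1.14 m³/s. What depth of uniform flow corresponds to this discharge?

y_n = 0.544 m

Manning's equation rearranged: A R^(2/3) = nQ / (1·√S) = 0.015 × 1.14 / (√0.004) = 0.2704.
Trying y = 0.437 m: A R^(2/3) = 0.1504 — low.
Trying y = 0.599 m: A R^(2/3) = 0.3487 — high.
Trying y = 0.544 m: A R^(2/3) = 0.2697 — matches.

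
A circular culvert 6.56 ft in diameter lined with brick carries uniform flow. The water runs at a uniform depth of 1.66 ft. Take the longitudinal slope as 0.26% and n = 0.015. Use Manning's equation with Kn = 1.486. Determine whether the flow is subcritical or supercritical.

For a circular section of diameter D = 6.56 ft at depth y = 1.66 ft, the central angle is θ = 2 arccos(1 − 2y/D) = 2.108 rad. Then A = (D²/8)(θ − sin θ) = 6.721 ft² and P = Dθ/2 = 6.916 ft.
Hydraulic radius R = A/P = 6.721/6.916 = 0.9719 ft.
V = (1.486/n) R^(2/3) √S = (1.486/0.015) × 0.9719^(2/3) × √0.0026 = 4.956 ft/s. Hydraulic depth D_h = A/T = 6.721/5.704 = 1.178 ft.
Froude number Fr = V/√(g·D_h) = 4.956/√(32.2×1.178) = 0.805, which is less than 1, so the flow is subcritical.

subcritical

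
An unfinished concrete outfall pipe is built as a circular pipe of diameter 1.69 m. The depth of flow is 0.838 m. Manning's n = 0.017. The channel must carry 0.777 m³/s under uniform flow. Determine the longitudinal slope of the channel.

For a circular section of diameter D = 1.69 m at depth y = 0.838 m, the central angle is θ = 2 arccos(1 − 2y/D) = 3.125 rad. Then A = (D²/8)(θ − sin θ) = 1.11 m² and P = Dθ/2 = 2.641 m.
Hydraulic radius R = A/P = 1.11/2.641 = 0.4203 m.
From Manning's equation, S = [nQ / (1 A R^(2/3))]² = [0.017 × 0.777 / (1 × 1.11 × 0.4203^(2/3))]² = 0.00045.

S = 0.00045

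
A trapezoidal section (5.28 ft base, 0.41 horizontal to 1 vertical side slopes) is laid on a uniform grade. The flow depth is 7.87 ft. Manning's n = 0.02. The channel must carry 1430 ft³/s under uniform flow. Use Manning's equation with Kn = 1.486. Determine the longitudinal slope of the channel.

With bottom width b = 5.28 ft and side slope z = 0.41: A = (b + zy)y = (5.28 + 0.41×7.87)×7.87 = 66.95 ft²; P = b + 2y√(1+z²) = 5.28 + 2×7.87×1.081 = 22.29 ft.
Hydraulic radius R = A/P = 66.95/22.29 = 3.003 ft.
From Manning's equation, S = [nQ / (1.486 A R^(2/3))]² = [0.02 × 1430 / (1.486 × 66.95 × 3.003^(2/3))]² = 0.0191.

S = 0.0191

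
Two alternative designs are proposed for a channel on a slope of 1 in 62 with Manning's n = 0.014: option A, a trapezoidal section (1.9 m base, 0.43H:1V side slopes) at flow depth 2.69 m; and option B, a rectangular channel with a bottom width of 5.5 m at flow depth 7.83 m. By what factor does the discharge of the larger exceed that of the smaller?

Channel A: With bottom width b = 1.9 m and side slope z = 0.43: A = (b + zy)y = (1.9 + 0.43×2.69)×2.69 = 8.223 m²; P = b + 2y√(1+z²) = 1.9 + 2×2.69×1.089 = 7.756 m. Hydraulic radius R = A/P = 8.223/7.756 = 1.06 m. Q_A = (1/0.014)·8.223·1.06^(2/3)·√0.01613 = 77.55 m³/s.
Channel B: Flow area A = b·y = 5.5 × 7.83 = 43.06 m². Wetted perimeter P = b + 2y = 5.5 + 2×7.83 = 21.16 m. Hydraulic radius R = A/P = 43.06/21.16 = 2.035 m. Q_B = (1/0.014)·43.06·2.035^(2/3)·√0.01613 = 627.4 m³/s.
The larger discharge is 627.4 m³/s and the smaller is 77.55 m³/s; the ratio is 8.09.

8.09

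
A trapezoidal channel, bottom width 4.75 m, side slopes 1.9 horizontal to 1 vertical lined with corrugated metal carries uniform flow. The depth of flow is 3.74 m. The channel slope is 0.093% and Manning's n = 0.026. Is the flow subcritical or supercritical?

subcritical

With bottom width b = 4.75 m and side slope z = 1.9: A = (b + zy)y = (4.75 + 1.9×3.74)×3.74 = 44.34 m²; P = b + 2y√(1+z²) = 4.75 + 2×3.74×2.147 = 20.81 m.
Hydraulic radius R = A/P = 44.34/20.81 = 2.131 m.
V = (1/n) R^(2/3) √S = (1/0.026) × 2.131^(2/3) × √0.00093 = 1.942 m/s. Hydraulic depth D_h = A/T = 44.34/18.96 = 2.338 m.
Froude number Fr = V/√(g·D_h) = 1.942/√(9.81×2.338) = 0.406, which is less than 1, so the flow is subcritical.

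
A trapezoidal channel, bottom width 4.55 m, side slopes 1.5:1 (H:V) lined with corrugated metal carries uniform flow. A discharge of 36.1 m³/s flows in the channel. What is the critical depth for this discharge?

y_c = 1.55 m

At critical depth, Q² T / (g A³) = 1, i.e. A³/T = Q²/g = 36.1²/9.81 = 132.8.
Trying y = 1.9 m: A³/T = 271.2 — over.
Trying y = 1.11 m: A³/T = 41.66 — short.
Trying y = 1.55 m: A³/T = 131.5 — matches.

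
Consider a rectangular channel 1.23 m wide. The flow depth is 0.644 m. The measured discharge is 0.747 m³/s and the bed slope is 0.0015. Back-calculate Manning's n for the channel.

n = 0.019

Flow area A = b·y = 1.23 × 0.644 = 0.7921 m². Wetted perimeter P = b + 2y = 1.23 + 2×0.644 = 2.518 m.
Hydraulic radius R = A/P = 0.7921/2.518 = 0.3146 m.
Rearranging Manning's equation: n = (1/Q) A R^(2/3) S^(1/2) = (1/0.747) × 0.7921 × 0.3146^(2/3) × √0.0015 = 0.019.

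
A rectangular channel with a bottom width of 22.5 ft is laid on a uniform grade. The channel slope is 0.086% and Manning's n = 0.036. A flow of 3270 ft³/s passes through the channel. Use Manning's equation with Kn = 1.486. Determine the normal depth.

Manning's equation rearranged: A R^(2/3) = nQ / (1.486·√S) = 0.036 × 3270 / (1.486 × √0.00086) = 2701.
At y = 22.4 ft: A R^(2/3) = 1929 — low.
At y = 32.5 ft: A R^(2/3) = 3011 — high.
At y = 29.6 ft: A R^(2/3) = 2698 — matches.

y_n = 29.6 ft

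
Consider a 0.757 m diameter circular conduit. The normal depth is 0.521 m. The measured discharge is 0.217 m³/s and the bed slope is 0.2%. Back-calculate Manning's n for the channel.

n = 0.025

For a circular section of diameter D = 0.757 m at depth y = 0.521 m, the central angle is θ = 2 arccos(1 − 2y/D) = 3.914 rad. Then A = (D²/8)(θ − sin θ) = 0.3303 m² and P = Dθ/2 = 1.481 m.
Hydraulic radius R = A/P = 0.3303/1.481 = 0.223 m.
Rearranging Manning's equation: n = (1/Q) A R^(2/3) S^(1/2) = (1/0.217) × 0.3303 × 0.223^(2/3) × √0.002 = 0.025.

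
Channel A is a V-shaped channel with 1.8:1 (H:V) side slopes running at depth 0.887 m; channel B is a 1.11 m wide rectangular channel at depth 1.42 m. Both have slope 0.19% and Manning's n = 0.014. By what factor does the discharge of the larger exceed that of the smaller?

Channel A: For a triangular section with side slope z = 1.8: A = zy² = 1.8×0.887² = 1.416 m²; P = 2y√(1+z²) = 2×0.887×2.059 = 3.653 m. Hydraulic radius R = A/P = 1.416/3.653 = 0.3877 m. Q_A = (1/0.014)·1.416·0.3877^(2/3)·√0.0019 = 2.344 m³/s.
Channel B: Flow area A = b·y = 1.11 × 1.42 = 1.576 m². Wetted perimeter P = b + 2y = 1.11 + 2×1.42 = 3.95 m. Hydraulic radius R = A/P = 1.576/3.95 = 0.399 m. Q_B = (1/0.014)·1.576·0.399^(2/3)·√0.0019 = 2.66 m³/s.
The larger discharge is 2.66 m³/s and the smaller is 2.344 m³/s; the ratio is 1.13.

1.13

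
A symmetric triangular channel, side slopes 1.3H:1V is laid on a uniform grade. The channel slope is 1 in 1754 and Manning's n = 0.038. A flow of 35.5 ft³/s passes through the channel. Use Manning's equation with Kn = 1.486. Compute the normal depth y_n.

Manning's equation rearranged: A R^(2/3) = nQ / (1.486·√S) = 0.038 × 35.5 / (1.486 × √0.0005701) = 38.02.
Trying y = 5.61 ft: A R^(2/3) = 69.7 — too large.
Trying y = 3.36 ft: A R^(2/3) = 17.76 — too small.
Trying y = 4.47 ft: A R^(2/3) = 38.03 — matches.

y_n = 4.47 ft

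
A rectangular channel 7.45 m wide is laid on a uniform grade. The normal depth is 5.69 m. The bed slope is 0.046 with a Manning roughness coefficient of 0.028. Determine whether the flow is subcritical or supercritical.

supercritical

Flow area A = b·y = 7.45 × 5.69 = 42.39 m². Wetted perimeter P = b + 2y = 7.45 + 2×5.69 = 18.83 m.
Hydraulic radius R = A/P = 42.39/18.83 = 2.251 m.
V = (1/n) R^(2/3) √S = (1/0.028) × 2.251^(2/3) × √0.046 = 13.16 m/s. Hydraulic depth D_h = A/T = 42.39/7.45 = 5.69 m.
Froude number Fr = V/√(g·D_h) = 13.16/√(9.81×5.69) = 1.76, which is greater than 1, so the flow is supercritical.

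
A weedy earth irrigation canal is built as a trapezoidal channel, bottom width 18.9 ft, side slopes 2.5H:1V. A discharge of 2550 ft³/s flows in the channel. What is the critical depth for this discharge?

y_c = 6.26 ft

At critical depth, Q² T / (g A³) = 1, i.e. A³/T = Q²/g = 2550²/32.2 = 201900.
At y = 4.79 ft: A³/T = 75490 — low.
At y = 7.26 ft: A³/T = 352600 — high.
At y = 6.26 ft: A³/T = 201500 — ≈ 201900.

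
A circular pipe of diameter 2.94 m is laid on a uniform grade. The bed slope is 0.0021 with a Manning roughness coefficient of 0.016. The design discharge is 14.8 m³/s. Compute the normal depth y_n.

Manning's equation rearranged: A R^(2/3) = nQ / (1·√S) = 0.016 × 14.8 / (√0.0021) = 5.167.
Try y = 2.72 m: A R^(2/3) = 5.94 — over.
Try y = 1.65 m: A R^(2/3) = 3.345 — short.
Try y = 2.25 m: A R^(2/3) = 5.159 — close enough.

y_n = 2.25 m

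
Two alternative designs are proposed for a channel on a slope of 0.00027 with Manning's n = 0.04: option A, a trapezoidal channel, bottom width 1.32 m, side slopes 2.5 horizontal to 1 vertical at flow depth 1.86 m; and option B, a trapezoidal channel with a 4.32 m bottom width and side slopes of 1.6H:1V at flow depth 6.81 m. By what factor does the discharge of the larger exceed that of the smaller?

21.6

Channel A: With bottom width b = 1.32 m and side slope z = 2.5: A = (b + zy)y = (1.32 + 2.5×1.86)×1.86 = 11.1 m²; P = b + 2y√(1+z²) = 1.32 + 2×1.86×2.693 = 11.34 m. Hydraulic radius R = A/P = 11.1/11.34 = 0.9795 m. Q_A = (1/0.04)·11.1·0.9795^(2/3)·√0.00027 = 4.499 m³/s.
Channel B: With bottom width b = 4.32 m and side slope z = 1.6: A = (b + zy)y = (4.32 + 1.6×6.81)×6.81 = 103.6 m²; P = b + 2y√(1+z²) = 4.32 + 2×6.81×1.887 = 30.02 m. Hydraulic radius R = A/P = 103.6/30.02 = 3.452 m. Q_B = (1/0.04)·103.6·3.452^(2/3)·√0.00027 = 97.23 m³/s.
The larger discharge is 97.23 m³/s and the smaller is 4.499 m³/s; the ratio is 21.6.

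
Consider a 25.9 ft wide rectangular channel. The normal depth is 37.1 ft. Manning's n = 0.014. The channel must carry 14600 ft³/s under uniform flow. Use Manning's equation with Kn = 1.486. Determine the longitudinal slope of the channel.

Flow area A = b·y = 25.9 × 37.1 = 960.9 ft². Wetted perimeter P = b + 2y = 25.9 + 2×37.1 = 100.1 ft.
Hydraulic radius R = A/P = 960.9/100.1 = 9.599 ft.
From Manning's equation, S = [nQ / (1.486 A R^(2/3))]² = [0.014 × 14600 / (1.486 × 960.9 × 9.599^(2/3))]² = 0.001.

S = 0.001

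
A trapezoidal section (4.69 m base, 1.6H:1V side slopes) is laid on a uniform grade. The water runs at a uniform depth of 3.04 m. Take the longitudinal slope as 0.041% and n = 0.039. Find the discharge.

Q = 22.3 m³/s

With bottom width b = 4.69 m and side slope z = 1.6: A = (b + zy)y = (4.69 + 1.6×3.04)×3.04 = 29.04 m²; P = b + 2y√(1+z²) = 4.69 + 2×3.04×1.887 = 16.16 m.
Hydraulic radius R = A/P = 29.04/16.16 = 1.797 m.
Manning's equation: Q = (1/n) A R^(2/3) S^(1/2) = (1/0.039) × 29.04 × 1.797^(2/3) × 0.00041^(1/2) = 22.3 m³/s.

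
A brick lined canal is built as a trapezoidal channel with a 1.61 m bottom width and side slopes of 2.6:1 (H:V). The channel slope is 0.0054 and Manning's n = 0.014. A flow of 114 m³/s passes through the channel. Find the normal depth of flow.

Manning's equation rearranged: A R^(2/3) = nQ / (1·√S) = 0.014 × 114 / (√0.0054) = 21.72.
Trying y = 2.01 m: A R^(2/3) = 14.4 — low.
Trying y = 2.72 m: A R^(2/3) = 29.68 — high.
Trying y = 2.39 m: A R^(2/3) = 21.73 — ≈ 21.72.

y_n = 2.39 m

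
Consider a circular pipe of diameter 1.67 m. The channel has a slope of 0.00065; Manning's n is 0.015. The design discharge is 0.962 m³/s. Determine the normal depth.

Manning's equation rearranged: A R^(2/3) = nQ / (1·√S) = 0.015 × 0.962 / (√0.00065) = 0.566.
Try y = 0.935 m: A R^(2/3) = 0.7375 — over.
Try y = 0.638 m: A R^(2/3) = 0.3789 — short.
Try y = 0.798 m: A R^(2/3) = 0.5661 — ≈ 0.566.

y_n = 0.798 m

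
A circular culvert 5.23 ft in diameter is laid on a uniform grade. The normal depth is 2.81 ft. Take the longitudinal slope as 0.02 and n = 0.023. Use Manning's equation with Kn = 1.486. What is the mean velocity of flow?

For a circular section of diameter D = 5.23 ft at depth y = 2.81 ft, the central angle is θ = 2 arccos(1 − 2y/D) = 3.291 rad. Then A = (D²/8)(θ − sin θ) = 11.76 ft² and P = Dθ/2 = 8.606 ft.
Hydraulic radius R = A/P = 11.76/8.606 = 1.367 ft.
From Manning's equation, V = (1.486/n) R^(2/3) S^(1/2) = (1.486/0.023) × 1.367^(2/3) × 0.02^(1/2) = 11.3 ft/s.

V = 11.3 ft/s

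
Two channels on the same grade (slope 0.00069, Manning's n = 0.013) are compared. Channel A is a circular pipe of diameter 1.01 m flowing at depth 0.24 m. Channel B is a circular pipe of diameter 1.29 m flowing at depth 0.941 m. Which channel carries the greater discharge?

channel B

Channel A: For a circular section of diameter D = 1.01 m at depth y = 0.24 m, the central angle is θ = 2 arccos(1 − 2y/D) = 2.037 rad. Then A = (D²/8)(θ − sin θ) = 0.1458 m² and P = Dθ/2 = 1.029 m. Hydraulic radius R = A/P = 0.1458/1.029 = 0.1417 m. Q_A = (1/0.013)·0.1458·0.1417^(2/3)·√0.00069 = 0.08008 m³/s.
Channel B: For a circular section of diameter D = 1.29 m at depth y = 0.941 m, the central angle is θ = 2 arccos(1 − 2y/D) = 4.095 rad. Then A = (D²/8)(θ − sin θ) = 1.021 m² and P = Dθ/2 = 2.641 m. Hydraulic radius R = A/P = 1.021/2.641 = 0.3867 m. Q_B = (1/0.013)·1.021·0.3867^(2/3)·√0.00069 = 1.096 m³/s.
Q_A = 0.08008 m³/s vs Q_B = 1.096 m³/s, so channel B carries more.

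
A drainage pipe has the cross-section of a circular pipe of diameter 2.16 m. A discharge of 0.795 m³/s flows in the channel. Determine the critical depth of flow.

At critical depth, Q² T / (g A³) = 1, i.e. A³/T = Q²/g = 0.795²/9.81 = 0.06443.
At y = 0.449 m: A³/T = 0.09559 — high.
At y = 0.406 m: A³/T = 0.06443 — matches.

y_c = 0.406 m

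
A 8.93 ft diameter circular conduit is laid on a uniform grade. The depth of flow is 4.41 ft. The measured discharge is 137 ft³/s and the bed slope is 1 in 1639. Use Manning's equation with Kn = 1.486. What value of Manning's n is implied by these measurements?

n = 0.014

For a circular section of diameter D = 8.93 ft at depth y = 4.41 ft, the central angle is θ = 2 arccos(1 − 2y/D) = 3.117 rad. Then A = (D²/8)(θ − sin θ) = 30.82 ft² and P = Dθ/2 = 13.92 ft.
Hydraulic radius R = A/P = 30.82/13.92 = 2.215 ft.
Rearranging Manning's equation: n = (1.486/Q) A R^(2/3) S^(1/2) = (1.486/137) × 30.82 × 2.215^(2/3) × √0.0006101 = 0.014.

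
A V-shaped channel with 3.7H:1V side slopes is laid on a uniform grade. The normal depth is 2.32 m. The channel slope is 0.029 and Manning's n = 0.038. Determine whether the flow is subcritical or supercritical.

supercritical

For a triangular section with side slope z = 3.7: A = zy² = 3.7×2.32² = 19.91 m²; P = 2y√(1+z²) = 2×2.32×3.833 = 17.78 m.
Hydraulic radius R = A/P = 19.91/17.78 = 1.12 m.
V = (1/n) R^(2/3) √S = (1/0.038) × 1.12^(2/3) × √0.029 = 4.833 m/s. Hydraulic depth D_h = A/T = 19.91/17.17 = 1.16 m.
Froude number Fr = V/√(g·D_h) = 4.833/√(9.81×1.16) = 1.43, which is greater than 1, so the flow is supercritical.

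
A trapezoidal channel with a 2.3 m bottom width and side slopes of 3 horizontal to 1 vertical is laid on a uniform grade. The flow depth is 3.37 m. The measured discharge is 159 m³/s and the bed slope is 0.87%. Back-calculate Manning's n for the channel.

n = 0.0359

With bottom width b = 2.3 m and side slope z = 3: A = (b + zy)y = (2.3 + 3×3.37)×3.37 = 41.82 m²; P = b + 2y√(1+z²) = 2.3 + 2×3.37×3.162 = 23.61 m.
Hydraulic radius R = A/P = 41.82/23.61 = 1.771 m.
Rearranging Manning's equation: n = (1/Q) A R^(2/3) S^(1/2) = (1/159) × 41.82 × 1.771^(2/3) × √0.0087 = 0.0359.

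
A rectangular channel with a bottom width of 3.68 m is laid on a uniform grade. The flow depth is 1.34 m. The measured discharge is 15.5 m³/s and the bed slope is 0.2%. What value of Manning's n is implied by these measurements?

Flow area A = b·y = 3.68 × 1.34 = 4.931 m². Wetted perimeter P = b + 2y = 3.68 + 2×1.34 = 6.36 m.
Hydraulic radius R = A/P = 4.931/6.36 = 0.7753 m.
Rearranging Manning's equation: n = (1/Q) A R^(2/3) S^(1/2) = (1/15.5) × 4.931 × 0.7753^(2/3) × √0.002 = 0.012.

n = 0.012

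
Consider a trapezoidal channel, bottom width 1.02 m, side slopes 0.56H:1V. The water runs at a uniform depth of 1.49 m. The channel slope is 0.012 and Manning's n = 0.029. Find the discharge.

With bottom width b = 1.02 m and side slope z = 0.56: A = (b + zy)y = (1.02 + 0.56×1.49)×1.49 = 2.763 m²; P = b + 2y√(1+z²) = 1.02 + 2×1.49×1.146 = 4.435 m.
Hydraulic radius R = A/P = 2.763/4.435 = 0.6229 m.
Manning's equation: Q = (1/n) A R^(2/3) S^(1/2) = (1/0.029) × 2.763 × 0.6229^(2/3) × 0.012^(1/2) = 7.61 m³/s.

Q = 7.61 m³/s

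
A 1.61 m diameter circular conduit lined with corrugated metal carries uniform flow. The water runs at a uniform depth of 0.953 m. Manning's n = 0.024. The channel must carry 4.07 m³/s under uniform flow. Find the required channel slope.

S = 0.0179

For a circular section of diameter D = 1.61 m at depth y = 0.953 m, the central angle is θ = 2 arccos(1 − 2y/D) = 3.511 rad. Then A = (D²/8)(θ − sin θ) = 1.255 m² and P = Dθ/2 = 2.827 m.
Hydraulic radius R = A/P = 1.255/2.827 = 0.4439 m.
From Manning's equation, S = [nQ / (1 A R^(2/3))]² = [0.024 × 4.07 / (1 × 1.255 × 0.4439^(2/3))]² = 0.0179.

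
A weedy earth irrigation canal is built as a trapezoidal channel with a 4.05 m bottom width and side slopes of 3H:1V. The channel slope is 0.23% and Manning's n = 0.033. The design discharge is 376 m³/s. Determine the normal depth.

y_n = 5.77 m

Manning's equation rearranged: A R^(2/3) = nQ / (1·√S) = 0.033 × 376 / (√0.0023) = 258.7.
Trying y = 4.84 m: A R^(2/3) = 169.6 — low.
Trying y = 5.77 m: A R^(2/3) = 258.6 — ≈ 258.7.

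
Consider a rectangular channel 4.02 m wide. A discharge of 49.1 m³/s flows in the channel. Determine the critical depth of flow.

y_c = 2.48 m

For a rectangular channel, critical depth y_c = (q²/g)^(1/3) where q = Q/b = 49.1/4.02 = 12.21 m²/s.
So y_c = (12.21²/9.81)^(1/3) = 2.48 m.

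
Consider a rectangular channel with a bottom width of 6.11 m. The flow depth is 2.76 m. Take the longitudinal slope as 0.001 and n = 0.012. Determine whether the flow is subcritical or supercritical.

subcritical

Flow area A = b·y = 6.11 × 2.76 = 16.86 m². Wetted perimeter P = b + 2y = 6.11 + 2×2.76 = 11.63 m.
Hydraulic radius R = A/P = 16.86/11.63 = 1.45 m.
V = (1/n) R^(2/3) √S = (1/0.012) × 1.45^(2/3) × √0.001 = 3.376 m/s. Hydraulic depth D_h = A/T = 16.86/6.11 = 2.76 m.
Froude number Fr = V/√(g·D_h) = 3.376/√(9.81×2.76) = 0.649, which is less than 1, so the flow is subcritical.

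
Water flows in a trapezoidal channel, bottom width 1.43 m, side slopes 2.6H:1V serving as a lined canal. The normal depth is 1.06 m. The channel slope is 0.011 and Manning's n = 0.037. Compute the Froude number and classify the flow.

With bottom width b = 1.43 m and side slope z = 2.6: A = (b + zy)y = (1.43 + 2.6×1.06)×1.06 = 4.437 m²; P = b + 2y√(1+z²) = 1.43 + 2×1.06×2.786 = 7.336 m.
Hydraulic radius R = A/P = 4.437/7.336 = 0.6049 m.
V = (1/n) R^(2/3) √S = (1/0.037) × 0.6049^(2/3) × √0.011 = 2.027 m/s. Hydraulic depth D_h = A/T = 4.437/6.942 = 0.6392 m.
Froude number Fr = V/√(g·D_h) = 2.027/√(9.81×0.6392) = 0.81, which is less than 1, so the flow is subcritical.

subcritical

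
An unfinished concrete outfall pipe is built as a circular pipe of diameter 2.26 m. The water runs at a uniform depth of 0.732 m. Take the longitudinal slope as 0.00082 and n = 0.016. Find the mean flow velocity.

For a circular section of diameter D = 2.26 m at depth y = 0.732 m, the central angle is θ = 2 arccos(1 − 2y/D) = 2.422 rad. Then A = (D²/8)(θ − sin θ) = 1.125 m² and P = Dθ/2 = 2.737 m.
Hydraulic radius R = A/P = 1.125/2.737 = 0.4112 m.
From Manning's equation, V = (1/n) R^(2/3) S^(1/2) = (1/0.016) × 0.4112^(2/3) × 0.00082^(1/2) = 0.99 m/s.

V = 0.99 m/s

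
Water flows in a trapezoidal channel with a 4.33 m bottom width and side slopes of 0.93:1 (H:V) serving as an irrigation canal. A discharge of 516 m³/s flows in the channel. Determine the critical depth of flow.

y_c = 7.13 m

At critical depth, Q² T / (g A³) = 1, i.e. A³/T = Q²/g = 516²/9.81 = 27140.
At y = 8.31 m: A³/T = 50850 — too large.
At y = 7.13 m: A³/T = 27130 — matches.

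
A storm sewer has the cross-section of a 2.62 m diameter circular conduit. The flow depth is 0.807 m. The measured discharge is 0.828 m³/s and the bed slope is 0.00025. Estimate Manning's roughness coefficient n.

For a circular section of diameter D = 2.62 m at depth y = 0.807 m, the central angle is θ = 2 arccos(1 − 2y/D) = 2.353 rad. Then A = (D²/8)(θ − sin θ) = 1.411 m² and P = Dθ/2 = 3.083 m.
Hydraulic radius R = A/P = 1.411/3.083 = 0.4577 m.
Rearranging Manning's equation: n = (1/Q) A R^(2/3) S^(1/2) = (1/0.828) × 1.411 × 0.4577^(2/3) × √0.00025 = 0.016.

n = 0.016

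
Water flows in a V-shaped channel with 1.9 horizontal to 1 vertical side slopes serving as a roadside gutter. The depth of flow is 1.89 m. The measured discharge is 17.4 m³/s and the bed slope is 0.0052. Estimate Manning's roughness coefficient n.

n = 0.025

For a triangular section with side slope z = 1.9: A = zy² = 1.9×1.89² = 6.787 m²; P = 2y√(1+z²) = 2×1.89×2.147 = 8.116 m.
Hydraulic radius R = A/P = 6.787/8.116 = 0.8362 m.
Rearranging Manning's equation: n = (1/Q) A R^(2/3) S^(1/2) = (1/17.4) × 6.787 × 0.8362^(2/3) × √0.0052 = 0.025.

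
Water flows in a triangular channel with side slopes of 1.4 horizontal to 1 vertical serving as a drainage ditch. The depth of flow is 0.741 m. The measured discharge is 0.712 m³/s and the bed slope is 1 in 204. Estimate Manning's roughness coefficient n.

n = 0.034

For a triangular section with side slope z = 1.4: A = zy² = 1.4×0.741² = 0.7687 m²; P = 2y√(1+z²) = 2×0.741×1.72 = 2.55 m.
Hydraulic radius R = A/P = 0.7687/2.55 = 0.3015 m.
Rearranging Manning's equation: n = (1/Q) A R^(2/3) S^(1/2) = (1/0.712) × 0.7687 × 0.3015^(2/3) × √0.004902 = 0.034.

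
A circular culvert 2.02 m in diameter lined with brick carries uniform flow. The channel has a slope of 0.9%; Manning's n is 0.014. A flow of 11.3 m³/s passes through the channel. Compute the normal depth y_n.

Manning's equation rearranged: A R^(2/3) = nQ / (1·√S) = 0.014 × 11.3 / (√0.009) = 1.668.
Try y = 1.56 m: A R^(2/3) = 1.915 — too large.
Try y = 1.16 m: A R^(2/3) = 1.275 — too small.
Try y = 1.39 m: A R^(2/3) = 1.663 — matches.

y_n = 1.39 m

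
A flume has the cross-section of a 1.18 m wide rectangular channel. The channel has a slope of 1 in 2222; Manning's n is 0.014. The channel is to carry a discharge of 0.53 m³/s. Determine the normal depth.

y_n = 0.649 m

Manning's equation rearranged: A R^(2/3) = nQ / (1·√S) = 0.014 × 0.53 / (√0.00045) = 0.3498.
Try y = 0.513 m: A R^(2/3) = 0.2556 — low.
Try y = 0.748 m: A R^(2/3) = 0.4214 — high.
Try y = 0.649 m: A R^(2/3) = 0.3501 — close enough.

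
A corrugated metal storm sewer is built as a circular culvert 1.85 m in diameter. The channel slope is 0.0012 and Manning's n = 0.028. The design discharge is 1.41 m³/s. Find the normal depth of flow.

y_n = 1.15 m

Manning's equation rearranged: A R^(2/3) = nQ / (1·√S) = 0.028 × 1.41 / (√0.0012) = 1.14.
Trying y = 0.858 m: A R^(2/3) = 0.7061 — too small.
Trying y = 1.15 m: A R^(2/3) = 1.139 — matches.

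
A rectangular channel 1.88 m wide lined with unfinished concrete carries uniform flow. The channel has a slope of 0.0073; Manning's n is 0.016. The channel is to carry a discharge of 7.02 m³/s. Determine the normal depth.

y_n = 1.1 m

Manning's equation rearranged: A R^(2/3) = nQ / (1·√S) = 0.016 × 7.02 / (√0.0073) = 1.315.
At y = 0.888 m: A R^(2/3) = 0.99 — low.
At y = 1.23 m: A R^(2/3) = 1.52 — high.
At y = 1.1 m: A R^(2/3) = 1.315 — matches.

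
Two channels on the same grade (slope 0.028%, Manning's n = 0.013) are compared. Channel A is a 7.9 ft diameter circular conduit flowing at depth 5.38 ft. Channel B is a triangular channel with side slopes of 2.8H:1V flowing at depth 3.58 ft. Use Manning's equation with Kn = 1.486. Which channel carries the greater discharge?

Channel A: For a circular section of diameter D = 7.9 ft at depth y = 5.38 ft, the central angle is θ = 2 arccos(1 − 2y/D) = 3.882 rad. Then A = (D²/8)(θ − sin θ) = 35.55 ft² and P = Dθ/2 = 15.34 ft. Hydraulic radius R = A/P = 35.55/15.34 = 2.318 ft. Q_A = (1.486/0.013)·35.55·2.318^(2/3)·√0.00028 = 119.1 ft³/s.
Channel B: For a triangular section with side slope z = 2.8: A = zy² = 2.8×3.58² = 35.89 ft²; P = 2y√(1+z²) = 2×3.58×2.973 = 21.29 ft. Hydraulic radius R = A/P = 35.89/21.29 = 1.686 ft. Q_B = (1.486/0.013)·35.89·1.686^(2/3)·√0.00028 = 97.22 ft³/s.
Q_A = 119.1 ft³/s vs Q_B = 97.22 ft³/s, so channel A carries more.

channel A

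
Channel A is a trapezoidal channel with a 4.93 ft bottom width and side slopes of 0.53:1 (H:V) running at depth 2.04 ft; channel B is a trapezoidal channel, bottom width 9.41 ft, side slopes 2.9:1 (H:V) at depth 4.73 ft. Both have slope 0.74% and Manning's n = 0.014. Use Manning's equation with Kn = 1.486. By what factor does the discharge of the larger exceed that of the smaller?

15.2

Channel A: With bottom width b = 4.93 ft and side slope z = 0.53: A = (b + zy)y = (4.93 + 0.53×2.04)×2.04 = 12.26 ft²; P = b + 2y√(1+z²) = 4.93 + 2×2.04×1.132 = 9.548 ft. Hydraulic radius R = A/P = 12.26/9.548 = 1.284 ft. Q_A = (1.486/0.014)·12.26·1.284^(2/3)·√0.0074 = 132.3 ft³/s.
Channel B: With bottom width b = 9.41 ft and side slope z = 2.9: A = (b + zy)y = (9.41 + 2.9×4.73)×4.73 = 109.4 ft²; P = b + 2y√(1+z²) = 9.41 + 2×4.73×3.068 = 38.43 ft. Hydraulic radius R = A/P = 109.4/38.43 = 2.847 ft. Q_B = (1.486/0.014)·109.4·2.847^(2/3)·√0.0074 = 2006 ft³/s.
The larger discharge is 2006 ft³/s and the smaller is 132.3 ft³/s; the ratio is 15.2.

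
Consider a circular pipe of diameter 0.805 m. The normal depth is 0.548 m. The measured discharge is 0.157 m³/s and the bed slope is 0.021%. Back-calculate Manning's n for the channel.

For a circular section of diameter D = 0.805 m at depth y = 0.548 m, the central angle is θ = 2 arccos(1 − 2y/D) = 3.881 rad. Then A = (D²/8)(θ − sin θ) = 0.369 m² and P = Dθ/2 = 1.562 m.
Hydraulic radius R = A/P = 0.369/1.562 = 0.2362 m.
Rearranging Manning's equation: n = (1/Q) A R^(2/3) S^(1/2) = (1/0.157) × 0.369 × 0.2362^(2/3) × √0.00021 = 0.013.

n = 0.013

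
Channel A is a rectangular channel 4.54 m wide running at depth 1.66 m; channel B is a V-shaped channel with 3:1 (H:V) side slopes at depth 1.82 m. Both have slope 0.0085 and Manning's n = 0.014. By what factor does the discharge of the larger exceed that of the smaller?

1.23

Channel A: Flow area A = b·y = 4.54 × 1.66 = 7.536 m². Wetted perimeter P = b + 2y = 4.54 + 2×1.66 = 7.86 m. Hydraulic radius R = A/P = 7.536/7.86 = 0.9588 m. Q_A = (1/0.014)·7.536·0.9588^(2/3)·√0.0085 = 48.26 m³/s.
Channel B: For a triangular section with side slope z = 3: A = zy² = 3×1.82² = 9.937 m²; P = 2y√(1+z²) = 2×1.82×3.162 = 11.51 m. Hydraulic radius R = A/P = 9.937/11.51 = 0.8633 m. Q_B = (1/0.014)·9.937·0.8633^(2/3)·√0.0085 = 59.33 m³/s.
The larger discharge is 59.33 m³/s and the smaller is 48.26 m³/s; the ratio is 1.23.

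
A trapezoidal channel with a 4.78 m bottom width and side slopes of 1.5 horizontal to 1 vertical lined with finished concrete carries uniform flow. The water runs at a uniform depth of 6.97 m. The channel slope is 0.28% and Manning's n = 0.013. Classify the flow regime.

With bottom width b = 4.78 m and side slope z = 1.5: A = (b + zy)y = (4.78 + 1.5×6.97)×6.97 = 106.2 m²; P = b + 2y√(1+z²) = 4.78 + 2×6.97×1.803 = 29.91 m.
Hydraulic radius R = A/P = 106.2/29.91 = 3.55 m.
V = (1/n) R^(2/3) √S = (1/0.013) × 3.55^(2/3) × √0.0028 = 9.473 m/s. Hydraulic depth D_h = A/T = 106.2/25.69 = 4.133 m.
Froude number Fr = V/√(g·D_h) = 9.473/√(9.81×4.133) = 1.49, which is greater than 1, so the flow is supercritical.

supercritical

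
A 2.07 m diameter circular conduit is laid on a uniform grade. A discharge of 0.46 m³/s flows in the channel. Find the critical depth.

y_c = 0.311 m

At critical depth, Q² T / (g A³) = 1, i.e. A³/T = Q²/g = 0.46²/9.81 = 0.02157.
Trying y = 0.245 m: A³/T = 0.008426 — too small.
Trying y = 0.355 m: A³/T = 0.03634 — too large.
Trying y = 0.311 m: A³/T = 0.02159 — matches.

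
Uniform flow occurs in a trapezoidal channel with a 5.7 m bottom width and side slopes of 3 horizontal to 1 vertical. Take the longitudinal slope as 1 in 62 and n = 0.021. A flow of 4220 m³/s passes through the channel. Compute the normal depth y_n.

Manning's equation rearranged: A R^(2/3) = nQ / (1·√S) = 0.021 × 4220 / (√0.01613) = 697.8.
Trying y = 10.4 m: A R^(2/3) = 1177 — over.
Trying y = 6.23 m: A R^(2/3) = 341.5 — short.
Trying y = 8.4 m: A R^(2/3) = 698.3 — ≈ 697.8.

y_n = 8.4 m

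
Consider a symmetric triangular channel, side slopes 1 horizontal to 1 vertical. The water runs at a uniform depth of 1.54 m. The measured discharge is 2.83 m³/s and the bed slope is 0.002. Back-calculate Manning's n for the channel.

n = 0.025

For a triangular section with side slope z = 1: A = zy² = 1×1.54² = 2.372 m²; P = 2y√(1+z²) = 2×1.54×1.414 = 4.356 m.
Hydraulic radius R = A/P = 2.372/4.356 = 0.5445 m.
Rearranging Manning's equation: n = (1/Q) A R^(2/3) S^(1/2) = (1/2.83) × 2.372 × 0.5445^(2/3) × √0.002 = 0.025.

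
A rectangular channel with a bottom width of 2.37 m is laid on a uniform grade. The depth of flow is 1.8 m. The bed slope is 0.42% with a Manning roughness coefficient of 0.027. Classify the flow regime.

subcritical

Flow area A = b·y = 2.37 × 1.8 = 4.266 m². Wetted perimeter P = b + 2y = 2.37 + 2×1.8 = 5.97 m.
Hydraulic radius R = A/P = 4.266/5.97 = 0.7146 m.
V = (1/n) R^(2/3) √S = (1/0.027) × 0.7146^(2/3) × √0.0042 = 1.918 m/s. Hydraulic depth D_h = A/T = 4.266/2.37 = 1.8 m.
Froude number Fr = V/√(g·D_h) = 1.918/√(9.81×1.8) = 0.457, which is less than 1, so the flow is subcritical.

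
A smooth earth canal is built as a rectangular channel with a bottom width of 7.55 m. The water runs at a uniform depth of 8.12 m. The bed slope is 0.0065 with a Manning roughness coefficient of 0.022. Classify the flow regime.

Flow area A = b·y = 7.55 × 8.12 = 61.31 m². Wetted perimeter P = b + 2y = 7.55 + 2×8.12 = 23.79 m.
Hydraulic radius R = A/P = 61.31/23.79 = 2.577 m.
V = (1/n) R^(2/3) √S = (1/0.022) × 2.577^(2/3) × √0.0065 = 6.888 m/s. Hydraulic depth D_h = A/T = 61.31/7.55 = 8.12 m.
Froude number Fr = V/√(g·D_h) = 6.888/√(9.81×8.12) = 0.772, which is less than 1, so the flow is subcritical.

subcritical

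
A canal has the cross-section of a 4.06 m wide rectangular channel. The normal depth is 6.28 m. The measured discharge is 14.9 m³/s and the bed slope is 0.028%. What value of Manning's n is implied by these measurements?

n = 0.0381

Flow area A = b·y = 4.06 × 6.28 = 25.5 m². Wetted perimeter P = b + 2y = 4.06 + 2×6.28 = 16.62 m.
Hydraulic radius R = A/P = 25.5/16.62 = 1.534 m.
Rearranging Manning's equation: n = (1/Q) A R^(2/3) S^(1/2) = (1/14.9) × 25.5 × 1.534^(2/3) × √0.00028 = 0.0381.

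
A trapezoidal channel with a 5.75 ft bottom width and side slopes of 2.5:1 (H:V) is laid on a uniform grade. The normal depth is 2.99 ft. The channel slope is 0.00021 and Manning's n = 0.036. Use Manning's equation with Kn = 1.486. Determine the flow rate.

Q = 35.1 ft³/s

With bottom width b = 5.75 ft and side slope z = 2.5: A = (b + zy)y = (5.75 + 2.5×2.99)×2.99 = 39.54 ft²; P = b + 2y√(1+z²) = 5.75 + 2×2.99×2.693 = 21.85 ft.
Hydraulic radius R = A/P = 39.54/21.85 = 1.81 ft.
Manning's equation: Q = (1.486/n) A R^(2/3) S^(1/2) = (1.486/0.036) × 39.54 × 1.81^(2/3) × 0.00021^(1/2) = 35.1 ft³/s.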